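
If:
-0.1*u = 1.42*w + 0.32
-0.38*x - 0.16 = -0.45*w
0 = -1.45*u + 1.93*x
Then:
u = -0.82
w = -0.17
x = -0.62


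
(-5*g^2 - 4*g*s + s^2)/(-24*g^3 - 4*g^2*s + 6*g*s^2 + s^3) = (5*g^2 + 4*g*s - s^2)/(24*g^3 + 4*g^2*s - 6*g*s^2 - s^3)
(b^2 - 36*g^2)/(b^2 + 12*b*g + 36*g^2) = (b - 6*g)/(b + 6*g)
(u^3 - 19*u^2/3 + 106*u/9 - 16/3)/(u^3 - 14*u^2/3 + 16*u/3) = (u^2 - 11*u/3 + 2)/(u*(u - 2))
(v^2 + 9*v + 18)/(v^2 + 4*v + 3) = (v + 6)/(v + 1)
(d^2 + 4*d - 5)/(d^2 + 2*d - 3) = (d + 5)/(d + 3)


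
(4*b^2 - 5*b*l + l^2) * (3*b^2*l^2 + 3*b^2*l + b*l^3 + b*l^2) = 12*b^4*l^2 + 12*b^4*l - 11*b^3*l^3 - 11*b^3*l^2 - 2*b^2*l^4 - 2*b^2*l^3 + b*l^5 + b*l^4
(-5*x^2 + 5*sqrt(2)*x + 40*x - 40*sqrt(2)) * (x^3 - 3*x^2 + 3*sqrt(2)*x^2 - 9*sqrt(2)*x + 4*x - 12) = -5*x^5 - 10*sqrt(2)*x^4 + 55*x^4 - 110*x^3 + 110*sqrt(2)*x^3 - 220*sqrt(2)*x^2 - 110*x^2 - 220*sqrt(2)*x + 240*x + 480*sqrt(2)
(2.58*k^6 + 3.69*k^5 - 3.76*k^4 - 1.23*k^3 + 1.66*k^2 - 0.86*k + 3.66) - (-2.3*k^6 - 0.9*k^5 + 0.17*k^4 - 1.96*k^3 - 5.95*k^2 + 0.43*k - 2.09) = 4.88*k^6 + 4.59*k^5 - 3.93*k^4 + 0.73*k^3 + 7.61*k^2 - 1.29*k + 5.75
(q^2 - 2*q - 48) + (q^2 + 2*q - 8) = 2*q^2 - 56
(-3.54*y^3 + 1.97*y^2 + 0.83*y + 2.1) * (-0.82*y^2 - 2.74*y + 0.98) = 2.9028*y^5 + 8.0842*y^4 - 9.5476*y^3 - 2.0656*y^2 - 4.9406*y + 2.058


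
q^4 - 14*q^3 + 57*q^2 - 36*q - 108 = (q - 6)^2*(q - 3)*(q + 1)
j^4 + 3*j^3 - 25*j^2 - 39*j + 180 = (j - 3)^2*(j + 4)*(j + 5)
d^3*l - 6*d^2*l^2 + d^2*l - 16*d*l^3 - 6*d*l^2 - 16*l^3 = (d - 8*l)*(d + 2*l)*(d*l + l)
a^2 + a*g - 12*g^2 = (a - 3*g)*(a + 4*g)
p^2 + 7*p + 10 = (p + 2)*(p + 5)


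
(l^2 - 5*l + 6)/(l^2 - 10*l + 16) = (l - 3)/(l - 8)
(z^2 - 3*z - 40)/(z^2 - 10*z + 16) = (z + 5)/(z - 2)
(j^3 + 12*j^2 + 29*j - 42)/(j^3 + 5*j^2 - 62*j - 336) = (j - 1)/(j - 8)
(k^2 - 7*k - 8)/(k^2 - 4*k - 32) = (k + 1)/(k + 4)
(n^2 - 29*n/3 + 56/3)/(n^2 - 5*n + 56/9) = 3*(n - 7)/(3*n - 7)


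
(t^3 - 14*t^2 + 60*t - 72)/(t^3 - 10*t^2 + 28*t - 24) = (t - 6)/(t - 2)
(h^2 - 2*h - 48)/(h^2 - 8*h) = (h + 6)/h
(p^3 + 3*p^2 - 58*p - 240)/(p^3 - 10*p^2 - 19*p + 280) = (p + 6)/(p - 7)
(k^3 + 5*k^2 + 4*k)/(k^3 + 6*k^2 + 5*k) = (k + 4)/(k + 5)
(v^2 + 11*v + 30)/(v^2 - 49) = (v^2 + 11*v + 30)/(v^2 - 49)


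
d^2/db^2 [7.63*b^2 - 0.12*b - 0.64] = 15.2600000000000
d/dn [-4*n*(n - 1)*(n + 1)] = 4 - 12*n^2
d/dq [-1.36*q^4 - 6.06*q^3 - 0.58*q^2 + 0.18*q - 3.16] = -5.44*q^3 - 18.18*q^2 - 1.16*q + 0.18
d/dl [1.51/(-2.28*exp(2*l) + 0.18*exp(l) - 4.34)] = (6.8856*exp(l) - 0.2718)*exp(l)/(2.28*exp(2*l) - 0.18*exp(l) + 4.34)^2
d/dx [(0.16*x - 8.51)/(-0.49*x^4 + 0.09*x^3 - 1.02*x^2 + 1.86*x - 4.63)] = (0.2352*x^4 - 16.7084*x^3 + 2.4609*x^2 - 17.3604*x + 15.0878)/(0.2401*x^8 - 0.0882*x^7 + 1.0077*x^6 - 2.0064*x^5 + 5.9126*x^4 - 4.6278*x^3 + 12.9048*x^2 - 17.2236*x + 21.4369)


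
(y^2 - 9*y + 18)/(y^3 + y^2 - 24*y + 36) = (y - 6)/(y^2 + 4*y - 12)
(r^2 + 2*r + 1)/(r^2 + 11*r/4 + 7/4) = 4*(r + 1)/(4*r + 7)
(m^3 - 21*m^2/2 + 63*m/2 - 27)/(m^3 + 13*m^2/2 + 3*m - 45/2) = (m^2 - 9*m + 18)/(m^2 + 8*m + 15)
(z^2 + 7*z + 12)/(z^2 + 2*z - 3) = (z + 4)/(z - 1)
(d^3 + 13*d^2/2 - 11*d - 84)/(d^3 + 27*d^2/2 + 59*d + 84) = (2*d - 7)/(2*d + 7)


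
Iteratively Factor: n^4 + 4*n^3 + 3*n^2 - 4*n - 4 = (n + 1)*(n^3 + 3*n^2 - 4) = (n + 1)*(n + 2)*(n^2 + n - 2) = (n - 1)*(n + 1)*(n + 2)*(n + 2)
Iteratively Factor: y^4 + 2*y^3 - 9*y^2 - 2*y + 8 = (y + 1)*(y^3 + y^2 - 10*y + 8) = (y - 1)*(y + 1)*(y^2 + 2*y - 8) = (y - 1)*(y + 1)*(y + 4)*(y - 2)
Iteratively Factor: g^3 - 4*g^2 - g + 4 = (g - 4)*(g^2 - 1) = (g - 4)*(g + 1)*(g - 1)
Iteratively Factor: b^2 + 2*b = (b + 2)*(b)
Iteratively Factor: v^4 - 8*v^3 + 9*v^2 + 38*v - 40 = (v - 5)*(v^3 - 3*v^2 - 6*v + 8) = (v - 5)*(v - 4)*(v^2 + v - 2) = (v - 5)*(v - 4)*(v - 1)*(v + 2)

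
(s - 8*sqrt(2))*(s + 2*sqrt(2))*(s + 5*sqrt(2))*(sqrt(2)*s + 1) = sqrt(2)*s^4 - s^3 - 93*sqrt(2)*s^2 - 412*s - 160*sqrt(2)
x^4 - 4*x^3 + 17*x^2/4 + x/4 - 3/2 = (x - 2)*(x - 3/2)*(x - 1)*(x + 1/2)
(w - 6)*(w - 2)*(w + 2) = w^3 - 6*w^2 - 4*w + 24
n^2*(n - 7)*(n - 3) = n^4 - 10*n^3 + 21*n^2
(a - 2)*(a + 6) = a^2 + 4*a - 12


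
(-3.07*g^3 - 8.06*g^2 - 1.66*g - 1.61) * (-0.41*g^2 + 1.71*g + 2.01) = 1.2587*g^5 - 1.9451*g^4 - 19.2727*g^3 - 18.3791*g^2 - 6.0897*g - 3.2361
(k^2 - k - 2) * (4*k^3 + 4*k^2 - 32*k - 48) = 4*k^5 - 44*k^3 - 24*k^2 + 112*k + 96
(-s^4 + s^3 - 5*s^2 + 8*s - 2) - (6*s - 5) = -s^4 + s^3 - 5*s^2 + 2*s + 3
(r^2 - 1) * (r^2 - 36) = r^4 - 37*r^2 + 36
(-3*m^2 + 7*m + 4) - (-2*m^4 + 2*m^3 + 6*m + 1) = 2*m^4 - 2*m^3 - 3*m^2 + m + 3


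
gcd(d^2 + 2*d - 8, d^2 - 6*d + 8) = d - 2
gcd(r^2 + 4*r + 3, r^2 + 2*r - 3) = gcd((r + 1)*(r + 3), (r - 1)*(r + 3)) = r + 3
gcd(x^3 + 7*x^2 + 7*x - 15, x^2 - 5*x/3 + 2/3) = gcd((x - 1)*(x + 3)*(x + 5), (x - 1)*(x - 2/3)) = x - 1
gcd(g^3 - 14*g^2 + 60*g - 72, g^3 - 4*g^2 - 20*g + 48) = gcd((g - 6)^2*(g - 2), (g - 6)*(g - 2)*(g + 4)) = g^2 - 8*g + 12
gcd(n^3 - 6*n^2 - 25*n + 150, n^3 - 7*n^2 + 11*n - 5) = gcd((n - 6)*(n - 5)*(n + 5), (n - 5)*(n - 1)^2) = n - 5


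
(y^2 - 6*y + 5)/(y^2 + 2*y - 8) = (y^2 - 6*y + 5)/(y^2 + 2*y - 8)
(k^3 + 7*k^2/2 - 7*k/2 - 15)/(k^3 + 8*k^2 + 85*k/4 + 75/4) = 2*(k - 2)/(2*k + 5)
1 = 1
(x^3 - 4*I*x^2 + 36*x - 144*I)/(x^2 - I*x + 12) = (x^2 + 36)/(x + 3*I)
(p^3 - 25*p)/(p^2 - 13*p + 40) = p*(p + 5)/(p - 8)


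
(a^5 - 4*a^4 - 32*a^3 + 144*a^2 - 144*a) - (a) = a^5 - 4*a^4 - 32*a^3 + 144*a^2 - 145*a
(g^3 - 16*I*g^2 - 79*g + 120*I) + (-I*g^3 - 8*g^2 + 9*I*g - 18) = g^3 - I*g^3 - 8*g^2 - 16*I*g^2 - 79*g + 9*I*g - 18 + 120*I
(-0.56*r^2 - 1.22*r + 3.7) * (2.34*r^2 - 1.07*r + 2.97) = -1.3104*r^4 - 2.2556*r^3 + 8.3002*r^2 - 7.5824*r + 10.989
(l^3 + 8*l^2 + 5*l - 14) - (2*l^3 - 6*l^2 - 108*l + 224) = -l^3 + 14*l^2 + 113*l - 238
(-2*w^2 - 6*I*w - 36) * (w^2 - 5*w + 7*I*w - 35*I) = -2*w^4 + 10*w^3 - 20*I*w^3 + 6*w^2 + 100*I*w^2 - 30*w - 252*I*w + 1260*I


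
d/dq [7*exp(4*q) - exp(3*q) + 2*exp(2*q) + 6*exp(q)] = (28*exp(3*q) - 3*exp(2*q) + 4*exp(q) + 6)*exp(q)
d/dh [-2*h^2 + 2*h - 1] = 2 - 4*h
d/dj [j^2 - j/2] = 2*j - 1/2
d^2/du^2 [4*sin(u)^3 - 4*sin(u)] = -36*sin(u)^3 + 28*sin(u)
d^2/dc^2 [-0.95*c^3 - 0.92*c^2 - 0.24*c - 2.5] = -5.7*c - 1.84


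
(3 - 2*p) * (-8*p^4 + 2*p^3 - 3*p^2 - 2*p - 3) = 16*p^5 - 28*p^4 + 12*p^3 - 5*p^2 - 9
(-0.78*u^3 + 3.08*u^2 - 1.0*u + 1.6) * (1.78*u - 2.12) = -1.3884*u^4 + 7.136*u^3 - 8.3096*u^2 + 4.968*u - 3.392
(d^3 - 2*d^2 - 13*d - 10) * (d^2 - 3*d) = d^5 - 5*d^4 - 7*d^3 + 29*d^2 + 30*d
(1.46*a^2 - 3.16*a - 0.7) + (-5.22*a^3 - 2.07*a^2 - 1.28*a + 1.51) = -5.22*a^3 - 0.61*a^2 - 4.44*a + 0.81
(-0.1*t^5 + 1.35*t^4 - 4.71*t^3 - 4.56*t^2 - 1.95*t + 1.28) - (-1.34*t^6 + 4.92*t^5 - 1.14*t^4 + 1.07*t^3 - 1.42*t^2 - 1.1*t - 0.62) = 1.34*t^6 - 5.02*t^5 + 2.49*t^4 - 5.78*t^3 - 3.14*t^2 - 0.85*t + 1.9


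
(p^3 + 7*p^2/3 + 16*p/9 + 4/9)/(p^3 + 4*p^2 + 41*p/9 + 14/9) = (3*p + 2)/(3*p + 7)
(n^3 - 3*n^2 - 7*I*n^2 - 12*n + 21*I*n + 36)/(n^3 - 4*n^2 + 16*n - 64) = (n^2 - 3*n*(1 + I) + 9*I)/(n^2 + 4*n*(-1 + I) - 16*I)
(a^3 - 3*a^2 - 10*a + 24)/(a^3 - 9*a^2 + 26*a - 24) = (a + 3)/(a - 3)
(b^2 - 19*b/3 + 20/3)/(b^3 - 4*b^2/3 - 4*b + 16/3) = (b - 5)/(b^2 - 4)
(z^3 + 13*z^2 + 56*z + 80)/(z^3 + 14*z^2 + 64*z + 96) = (z + 5)/(z + 6)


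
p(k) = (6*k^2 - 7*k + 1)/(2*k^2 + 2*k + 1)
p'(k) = (-4*k - 2)*(6*k^2 - 7*k + 1)/(2*k^2 + 2*k + 1)^2 + (12*k - 7)/(2*k^2 + 2*k + 1)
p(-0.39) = 8.86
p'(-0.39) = -29.72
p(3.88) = 1.65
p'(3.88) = 0.27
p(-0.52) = 12.50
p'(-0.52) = -24.44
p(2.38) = 1.07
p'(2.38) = 0.54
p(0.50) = -0.40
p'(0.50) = 0.24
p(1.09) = 0.09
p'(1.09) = 0.99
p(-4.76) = 4.63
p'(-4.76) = 0.40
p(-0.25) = 5.00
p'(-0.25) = -24.00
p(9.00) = 2.34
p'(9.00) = 0.07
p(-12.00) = 3.58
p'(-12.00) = 0.05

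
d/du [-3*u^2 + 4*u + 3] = 4 - 6*u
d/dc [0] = 0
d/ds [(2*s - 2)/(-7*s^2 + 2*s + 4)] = 2*(7*s^2 - 14*s + 6)/(49*s^4 - 28*s^3 - 52*s^2 + 16*s + 16)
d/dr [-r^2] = -2*r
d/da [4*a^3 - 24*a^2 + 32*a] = 12*a^2 - 48*a + 32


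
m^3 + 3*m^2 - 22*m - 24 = (m - 4)*(m + 1)*(m + 6)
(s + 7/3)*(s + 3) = s^2 + 16*s/3 + 7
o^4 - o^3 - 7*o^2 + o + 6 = (o - 3)*(o - 1)*(o + 1)*(o + 2)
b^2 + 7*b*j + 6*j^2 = (b + j)*(b + 6*j)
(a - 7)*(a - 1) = a^2 - 8*a + 7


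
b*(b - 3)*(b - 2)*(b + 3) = b^4 - 2*b^3 - 9*b^2 + 18*b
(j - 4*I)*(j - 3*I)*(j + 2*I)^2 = j^4 - 3*I*j^3 + 12*j^2 - 20*I*j + 48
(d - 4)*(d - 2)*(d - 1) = d^3 - 7*d^2 + 14*d - 8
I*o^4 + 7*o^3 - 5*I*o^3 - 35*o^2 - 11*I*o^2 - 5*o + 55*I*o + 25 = (o - 5)*(o - 5*I)*(o - I)*(I*o + 1)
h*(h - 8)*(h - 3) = h^3 - 11*h^2 + 24*h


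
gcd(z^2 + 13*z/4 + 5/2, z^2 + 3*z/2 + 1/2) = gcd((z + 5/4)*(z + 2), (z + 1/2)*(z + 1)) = 1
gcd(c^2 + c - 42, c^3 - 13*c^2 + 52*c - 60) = c - 6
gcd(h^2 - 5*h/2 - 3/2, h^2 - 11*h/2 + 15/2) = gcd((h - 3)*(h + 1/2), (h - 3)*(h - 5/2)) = h - 3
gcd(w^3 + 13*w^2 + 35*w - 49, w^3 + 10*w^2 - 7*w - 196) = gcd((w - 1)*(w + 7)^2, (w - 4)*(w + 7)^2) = w^2 + 14*w + 49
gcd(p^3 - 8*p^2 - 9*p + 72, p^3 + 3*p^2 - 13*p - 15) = p - 3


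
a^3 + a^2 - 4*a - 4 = (a - 2)*(a + 1)*(a + 2)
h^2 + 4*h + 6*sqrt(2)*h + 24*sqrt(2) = (h + 4)*(h + 6*sqrt(2))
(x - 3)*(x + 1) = x^2 - 2*x - 3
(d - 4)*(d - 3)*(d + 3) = d^3 - 4*d^2 - 9*d + 36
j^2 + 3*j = j*(j + 3)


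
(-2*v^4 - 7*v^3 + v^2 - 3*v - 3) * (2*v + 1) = -4*v^5 - 16*v^4 - 5*v^3 - 5*v^2 - 9*v - 3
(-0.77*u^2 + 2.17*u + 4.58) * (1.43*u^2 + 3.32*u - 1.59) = -1.1011*u^4 + 0.5467*u^3 + 14.9781*u^2 + 11.7553*u - 7.2822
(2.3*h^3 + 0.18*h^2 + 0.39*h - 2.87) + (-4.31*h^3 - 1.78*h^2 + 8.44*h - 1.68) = -2.01*h^3 - 1.6*h^2 + 8.83*h - 4.55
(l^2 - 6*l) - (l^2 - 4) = 4 - 6*l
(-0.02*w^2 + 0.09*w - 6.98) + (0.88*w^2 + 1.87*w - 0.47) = 0.86*w^2 + 1.96*w - 7.45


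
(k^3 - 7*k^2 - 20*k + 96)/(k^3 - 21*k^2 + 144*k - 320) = (k^2 + k - 12)/(k^2 - 13*k + 40)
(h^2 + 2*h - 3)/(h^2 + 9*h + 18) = (h - 1)/(h + 6)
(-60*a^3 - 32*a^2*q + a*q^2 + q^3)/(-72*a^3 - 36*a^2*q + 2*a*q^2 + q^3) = (5*a + q)/(6*a + q)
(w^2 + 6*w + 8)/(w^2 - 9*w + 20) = (w^2 + 6*w + 8)/(w^2 - 9*w + 20)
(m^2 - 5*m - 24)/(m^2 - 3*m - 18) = (m - 8)/(m - 6)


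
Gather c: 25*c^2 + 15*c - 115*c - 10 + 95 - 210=25*c^2 - 100*c - 125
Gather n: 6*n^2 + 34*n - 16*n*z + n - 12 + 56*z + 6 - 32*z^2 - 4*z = 6*n^2 + n*(35 - 16*z) - 32*z^2 + 52*z - 6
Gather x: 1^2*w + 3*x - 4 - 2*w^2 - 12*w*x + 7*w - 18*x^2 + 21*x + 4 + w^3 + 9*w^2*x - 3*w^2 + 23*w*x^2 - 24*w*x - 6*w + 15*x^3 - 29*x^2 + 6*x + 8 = w^3 - 5*w^2 + 2*w + 15*x^3 + x^2*(23*w - 47) + x*(9*w^2 - 36*w + 30) + 8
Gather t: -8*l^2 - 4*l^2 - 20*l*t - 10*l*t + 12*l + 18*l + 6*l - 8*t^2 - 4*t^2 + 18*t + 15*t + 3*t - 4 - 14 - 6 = -12*l^2 + 36*l - 12*t^2 + t*(36 - 30*l) - 24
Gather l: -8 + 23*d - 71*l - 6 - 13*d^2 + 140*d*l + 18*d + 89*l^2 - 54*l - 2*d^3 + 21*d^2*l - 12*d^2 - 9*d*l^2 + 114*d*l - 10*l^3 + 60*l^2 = -2*d^3 - 25*d^2 + 41*d - 10*l^3 + l^2*(149 - 9*d) + l*(21*d^2 + 254*d - 125) - 14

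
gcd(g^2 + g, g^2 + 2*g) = g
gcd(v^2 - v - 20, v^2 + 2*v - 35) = v - 5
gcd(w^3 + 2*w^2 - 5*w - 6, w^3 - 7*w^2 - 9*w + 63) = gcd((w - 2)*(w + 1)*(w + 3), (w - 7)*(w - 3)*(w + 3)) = w + 3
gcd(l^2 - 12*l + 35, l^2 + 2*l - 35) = l - 5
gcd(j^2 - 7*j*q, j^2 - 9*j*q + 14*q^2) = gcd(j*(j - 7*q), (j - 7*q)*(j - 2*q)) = -j + 7*q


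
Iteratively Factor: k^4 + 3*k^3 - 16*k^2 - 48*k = (k + 3)*(k^3 - 16*k) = k*(k + 3)*(k^2 - 16) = k*(k - 4)*(k + 3)*(k + 4)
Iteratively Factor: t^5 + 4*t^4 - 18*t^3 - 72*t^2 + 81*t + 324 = (t + 3)*(t^4 + t^3 - 21*t^2 - 9*t + 108) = (t + 3)*(t + 4)*(t^3 - 3*t^2 - 9*t + 27) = (t - 3)*(t + 3)*(t + 4)*(t^2 - 9) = (t - 3)*(t + 3)^2*(t + 4)*(t - 3)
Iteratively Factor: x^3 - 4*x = (x)*(x^2 - 4) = x*(x - 2)*(x + 2)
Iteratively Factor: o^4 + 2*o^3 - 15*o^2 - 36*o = (o - 4)*(o^3 + 6*o^2 + 9*o) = (o - 4)*(o + 3)*(o^2 + 3*o) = (o - 4)*(o + 3)^2*(o)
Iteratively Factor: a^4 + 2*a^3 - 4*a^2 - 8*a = (a - 2)*(a^3 + 4*a^2 + 4*a) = a*(a - 2)*(a^2 + 4*a + 4) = a*(a - 2)*(a + 2)*(a + 2)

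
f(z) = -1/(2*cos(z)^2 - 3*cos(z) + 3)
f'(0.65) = -0.03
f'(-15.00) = -0.09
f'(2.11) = 0.17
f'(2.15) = 0.16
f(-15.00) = -0.16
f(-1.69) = -0.30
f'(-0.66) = 0.03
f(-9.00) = -0.14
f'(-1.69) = -0.30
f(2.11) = -0.20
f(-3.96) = -0.17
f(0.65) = -0.53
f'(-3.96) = 0.12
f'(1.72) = 0.29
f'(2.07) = 0.18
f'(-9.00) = -0.05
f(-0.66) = -0.53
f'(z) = -(4*sin(z)*cos(z) - 3*sin(z))/(2*cos(z)^2 - 3*cos(z) + 3)^2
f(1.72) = -0.29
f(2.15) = -0.19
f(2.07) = -0.20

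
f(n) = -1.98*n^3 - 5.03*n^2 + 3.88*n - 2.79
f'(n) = -5.94*n^2 - 10.06*n + 3.88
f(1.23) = -9.31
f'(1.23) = -17.48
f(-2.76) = -10.19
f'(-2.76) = -13.60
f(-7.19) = 445.24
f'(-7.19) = -230.86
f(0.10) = -2.45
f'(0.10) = 2.81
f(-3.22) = -1.33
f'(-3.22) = -25.32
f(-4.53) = 60.47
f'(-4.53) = -72.44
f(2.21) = -40.15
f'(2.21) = -47.36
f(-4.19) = 38.29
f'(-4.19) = -58.25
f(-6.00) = 220.53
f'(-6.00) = -149.60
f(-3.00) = -6.24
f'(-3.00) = -19.40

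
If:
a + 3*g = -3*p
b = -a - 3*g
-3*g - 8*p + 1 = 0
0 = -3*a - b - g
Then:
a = -3/23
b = 12/23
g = -3/23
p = 4/23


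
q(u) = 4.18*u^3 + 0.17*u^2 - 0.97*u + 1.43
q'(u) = 12.54*u^2 + 0.34*u - 0.97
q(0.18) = 1.29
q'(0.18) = -0.50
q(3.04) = 117.49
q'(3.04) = 115.95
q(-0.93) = -0.88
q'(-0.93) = 9.56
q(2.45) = 61.55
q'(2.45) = 75.13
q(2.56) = 70.19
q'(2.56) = 82.08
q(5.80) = 817.09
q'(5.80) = 422.85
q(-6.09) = -930.48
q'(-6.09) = 462.04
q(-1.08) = -2.59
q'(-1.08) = 13.29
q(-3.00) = -106.99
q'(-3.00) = 110.87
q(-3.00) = -106.99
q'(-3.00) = 110.87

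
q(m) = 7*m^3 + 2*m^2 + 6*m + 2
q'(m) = 21*m^2 + 4*m + 6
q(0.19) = 3.26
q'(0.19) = 7.52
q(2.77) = 182.74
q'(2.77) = 178.21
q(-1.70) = -36.81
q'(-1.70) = 59.89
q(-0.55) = -1.86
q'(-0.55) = 10.15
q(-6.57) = -1936.24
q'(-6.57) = 886.18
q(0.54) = 6.93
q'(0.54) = 14.28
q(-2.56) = -117.69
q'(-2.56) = 133.39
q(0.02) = 2.12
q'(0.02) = 6.09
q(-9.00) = -4993.00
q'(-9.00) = 1671.00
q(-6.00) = -1474.00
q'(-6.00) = 738.00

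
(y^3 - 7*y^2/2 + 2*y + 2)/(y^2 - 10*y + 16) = (y^2 - 3*y/2 - 1)/(y - 8)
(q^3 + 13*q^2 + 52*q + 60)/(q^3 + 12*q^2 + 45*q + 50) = (q + 6)/(q + 5)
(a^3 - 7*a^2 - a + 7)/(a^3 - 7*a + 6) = (a^2 - 6*a - 7)/(a^2 + a - 6)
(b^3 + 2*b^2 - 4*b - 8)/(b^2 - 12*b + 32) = (b^3 + 2*b^2 - 4*b - 8)/(b^2 - 12*b + 32)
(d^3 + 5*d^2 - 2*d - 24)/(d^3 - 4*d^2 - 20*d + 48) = (d + 3)/(d - 6)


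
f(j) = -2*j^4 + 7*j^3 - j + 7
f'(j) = -8*j^3 + 21*j^2 - 1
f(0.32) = 6.89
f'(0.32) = 0.89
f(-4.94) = -2023.01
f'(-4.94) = 1475.91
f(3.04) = 29.81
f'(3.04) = -31.68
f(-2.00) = -79.00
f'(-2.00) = 147.00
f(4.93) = -340.62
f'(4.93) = -449.18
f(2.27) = 33.50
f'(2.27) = 13.63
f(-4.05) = -992.04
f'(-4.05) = 874.89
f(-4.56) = -1516.92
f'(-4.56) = 1194.22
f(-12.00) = -53549.00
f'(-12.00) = 16847.00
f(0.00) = 7.00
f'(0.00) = -1.00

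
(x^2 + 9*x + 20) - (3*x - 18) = x^2 + 6*x + 38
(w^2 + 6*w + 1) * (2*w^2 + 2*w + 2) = 2*w^4 + 14*w^3 + 16*w^2 + 14*w + 2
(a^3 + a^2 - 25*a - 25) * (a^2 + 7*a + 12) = a^5 + 8*a^4 - 6*a^3 - 188*a^2 - 475*a - 300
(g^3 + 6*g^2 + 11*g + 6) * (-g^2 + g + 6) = -g^5 - 5*g^4 + g^3 + 41*g^2 + 72*g + 36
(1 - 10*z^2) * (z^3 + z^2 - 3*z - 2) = -10*z^5 - 10*z^4 + 31*z^3 + 21*z^2 - 3*z - 2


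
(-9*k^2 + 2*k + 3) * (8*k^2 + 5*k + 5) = -72*k^4 - 29*k^3 - 11*k^2 + 25*k + 15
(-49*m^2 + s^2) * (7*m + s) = -343*m^3 - 49*m^2*s + 7*m*s^2 + s^3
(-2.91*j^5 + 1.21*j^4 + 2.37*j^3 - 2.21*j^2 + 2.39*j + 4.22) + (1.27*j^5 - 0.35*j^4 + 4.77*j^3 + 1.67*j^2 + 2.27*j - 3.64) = -1.64*j^5 + 0.86*j^4 + 7.14*j^3 - 0.54*j^2 + 4.66*j + 0.58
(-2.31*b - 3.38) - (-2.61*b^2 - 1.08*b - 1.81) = 2.61*b^2 - 1.23*b - 1.57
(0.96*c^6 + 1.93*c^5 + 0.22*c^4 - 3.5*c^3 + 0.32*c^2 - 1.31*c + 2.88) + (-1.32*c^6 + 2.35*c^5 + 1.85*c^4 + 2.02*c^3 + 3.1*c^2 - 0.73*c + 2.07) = -0.36*c^6 + 4.28*c^5 + 2.07*c^4 - 1.48*c^3 + 3.42*c^2 - 2.04*c + 4.95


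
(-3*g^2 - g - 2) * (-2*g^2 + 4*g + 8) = 6*g^4 - 10*g^3 - 24*g^2 - 16*g - 16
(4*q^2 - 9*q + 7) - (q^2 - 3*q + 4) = 3*q^2 - 6*q + 3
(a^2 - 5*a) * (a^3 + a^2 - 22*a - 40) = a^5 - 4*a^4 - 27*a^3 + 70*a^2 + 200*a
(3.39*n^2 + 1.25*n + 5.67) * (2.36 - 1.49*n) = -5.0511*n^3 + 6.1379*n^2 - 5.4983*n + 13.3812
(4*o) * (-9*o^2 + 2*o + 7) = -36*o^3 + 8*o^2 + 28*o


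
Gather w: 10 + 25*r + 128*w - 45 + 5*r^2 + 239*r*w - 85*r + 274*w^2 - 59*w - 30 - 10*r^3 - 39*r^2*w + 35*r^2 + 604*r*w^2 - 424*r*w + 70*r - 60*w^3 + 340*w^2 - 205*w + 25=-10*r^3 + 40*r^2 + 10*r - 60*w^3 + w^2*(604*r + 614) + w*(-39*r^2 - 185*r - 136) - 40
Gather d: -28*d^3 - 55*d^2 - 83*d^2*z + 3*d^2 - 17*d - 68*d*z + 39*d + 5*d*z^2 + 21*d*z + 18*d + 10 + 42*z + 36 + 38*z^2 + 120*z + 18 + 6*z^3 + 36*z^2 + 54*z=-28*d^3 + d^2*(-83*z - 52) + d*(5*z^2 - 47*z + 40) + 6*z^3 + 74*z^2 + 216*z + 64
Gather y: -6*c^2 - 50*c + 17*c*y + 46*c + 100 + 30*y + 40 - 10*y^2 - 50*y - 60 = -6*c^2 - 4*c - 10*y^2 + y*(17*c - 20) + 80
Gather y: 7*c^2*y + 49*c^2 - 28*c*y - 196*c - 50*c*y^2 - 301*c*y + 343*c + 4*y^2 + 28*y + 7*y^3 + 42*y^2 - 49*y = 49*c^2 + 147*c + 7*y^3 + y^2*(46 - 50*c) + y*(7*c^2 - 329*c - 21)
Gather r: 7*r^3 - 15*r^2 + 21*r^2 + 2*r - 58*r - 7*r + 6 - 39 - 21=7*r^3 + 6*r^2 - 63*r - 54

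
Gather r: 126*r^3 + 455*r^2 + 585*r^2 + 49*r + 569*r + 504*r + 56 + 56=126*r^3 + 1040*r^2 + 1122*r + 112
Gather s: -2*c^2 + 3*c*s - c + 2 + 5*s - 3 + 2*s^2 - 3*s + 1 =-2*c^2 - c + 2*s^2 + s*(3*c + 2)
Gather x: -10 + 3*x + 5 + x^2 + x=x^2 + 4*x - 5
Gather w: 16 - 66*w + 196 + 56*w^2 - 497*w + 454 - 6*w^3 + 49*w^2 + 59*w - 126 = -6*w^3 + 105*w^2 - 504*w + 540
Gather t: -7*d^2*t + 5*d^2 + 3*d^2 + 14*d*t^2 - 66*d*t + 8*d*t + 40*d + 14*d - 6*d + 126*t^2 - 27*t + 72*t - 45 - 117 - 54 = 8*d^2 + 48*d + t^2*(14*d + 126) + t*(-7*d^2 - 58*d + 45) - 216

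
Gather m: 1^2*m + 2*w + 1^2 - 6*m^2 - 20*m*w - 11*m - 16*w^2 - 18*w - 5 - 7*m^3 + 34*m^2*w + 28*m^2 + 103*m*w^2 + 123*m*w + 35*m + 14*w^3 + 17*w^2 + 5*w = -7*m^3 + m^2*(34*w + 22) + m*(103*w^2 + 103*w + 25) + 14*w^3 + w^2 - 11*w - 4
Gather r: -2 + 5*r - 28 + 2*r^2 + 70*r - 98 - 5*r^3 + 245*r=-5*r^3 + 2*r^2 + 320*r - 128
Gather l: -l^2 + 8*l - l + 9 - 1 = -l^2 + 7*l + 8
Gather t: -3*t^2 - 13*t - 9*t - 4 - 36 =-3*t^2 - 22*t - 40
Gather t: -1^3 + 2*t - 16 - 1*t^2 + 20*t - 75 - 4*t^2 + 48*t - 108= -5*t^2 + 70*t - 200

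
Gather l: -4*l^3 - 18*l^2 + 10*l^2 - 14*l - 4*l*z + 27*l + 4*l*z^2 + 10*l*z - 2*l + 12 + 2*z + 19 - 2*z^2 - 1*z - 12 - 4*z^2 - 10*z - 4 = -4*l^3 - 8*l^2 + l*(4*z^2 + 6*z + 11) - 6*z^2 - 9*z + 15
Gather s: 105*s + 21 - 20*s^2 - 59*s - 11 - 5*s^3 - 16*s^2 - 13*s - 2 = -5*s^3 - 36*s^2 + 33*s + 8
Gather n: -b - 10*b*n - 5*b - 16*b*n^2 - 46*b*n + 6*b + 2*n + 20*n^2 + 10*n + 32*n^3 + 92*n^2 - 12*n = -56*b*n + 32*n^3 + n^2*(112 - 16*b)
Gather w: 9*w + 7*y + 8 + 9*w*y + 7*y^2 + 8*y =w*(9*y + 9) + 7*y^2 + 15*y + 8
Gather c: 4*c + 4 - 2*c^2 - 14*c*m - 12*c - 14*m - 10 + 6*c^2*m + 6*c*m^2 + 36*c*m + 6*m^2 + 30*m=c^2*(6*m - 2) + c*(6*m^2 + 22*m - 8) + 6*m^2 + 16*m - 6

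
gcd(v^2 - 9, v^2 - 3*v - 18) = v + 3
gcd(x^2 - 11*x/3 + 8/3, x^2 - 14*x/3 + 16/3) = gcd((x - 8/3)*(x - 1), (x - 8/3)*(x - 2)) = x - 8/3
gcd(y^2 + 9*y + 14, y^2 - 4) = y + 2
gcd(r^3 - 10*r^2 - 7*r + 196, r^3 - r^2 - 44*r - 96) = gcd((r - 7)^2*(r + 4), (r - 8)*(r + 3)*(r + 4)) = r + 4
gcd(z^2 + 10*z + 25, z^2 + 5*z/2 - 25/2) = z + 5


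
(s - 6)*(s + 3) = s^2 - 3*s - 18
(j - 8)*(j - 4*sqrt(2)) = j^2 - 8*j - 4*sqrt(2)*j + 32*sqrt(2)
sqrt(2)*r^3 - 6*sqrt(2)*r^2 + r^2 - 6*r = r*(r - 6)*(sqrt(2)*r + 1)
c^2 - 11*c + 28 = (c - 7)*(c - 4)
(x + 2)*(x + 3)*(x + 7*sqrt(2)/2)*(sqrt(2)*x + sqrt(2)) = sqrt(2)*x^4 + 7*x^3 + 6*sqrt(2)*x^3 + 11*sqrt(2)*x^2 + 42*x^2 + 6*sqrt(2)*x + 77*x + 42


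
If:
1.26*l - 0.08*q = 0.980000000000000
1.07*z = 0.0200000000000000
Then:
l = 0.0634920634920635*q + 0.777777777777778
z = 0.02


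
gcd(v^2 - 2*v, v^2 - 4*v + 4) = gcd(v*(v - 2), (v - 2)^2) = v - 2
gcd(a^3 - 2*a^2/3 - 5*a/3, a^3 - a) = a^2 + a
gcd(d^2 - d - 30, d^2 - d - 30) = d^2 - d - 30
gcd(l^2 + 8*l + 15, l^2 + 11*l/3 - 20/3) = l + 5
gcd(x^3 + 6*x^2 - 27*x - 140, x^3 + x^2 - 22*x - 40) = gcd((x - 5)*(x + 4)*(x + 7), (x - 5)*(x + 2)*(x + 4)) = x^2 - x - 20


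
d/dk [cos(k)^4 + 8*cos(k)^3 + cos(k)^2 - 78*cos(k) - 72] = 2*(-2*cos(k)^3 - 12*cos(k)^2 - cos(k) + 39)*sin(k)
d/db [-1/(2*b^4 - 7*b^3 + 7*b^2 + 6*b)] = (8*b^3 - 21*b^2 + 14*b + 6)/(b^2*(2*b^3 - 7*b^2 + 7*b + 6)^2)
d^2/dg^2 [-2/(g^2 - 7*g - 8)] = 4*(-g^2 + 7*g + (2*g - 7)^2 + 8)/(-g^2 + 7*g + 8)^3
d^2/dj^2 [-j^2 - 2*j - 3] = -2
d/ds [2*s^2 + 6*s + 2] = 4*s + 6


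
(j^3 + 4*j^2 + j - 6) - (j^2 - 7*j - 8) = j^3 + 3*j^2 + 8*j + 2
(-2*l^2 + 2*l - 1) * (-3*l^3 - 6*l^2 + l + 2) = 6*l^5 + 6*l^4 - 11*l^3 + 4*l^2 + 3*l - 2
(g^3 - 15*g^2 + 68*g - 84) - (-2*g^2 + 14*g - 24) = g^3 - 13*g^2 + 54*g - 60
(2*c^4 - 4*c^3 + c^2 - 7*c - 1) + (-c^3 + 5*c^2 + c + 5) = 2*c^4 - 5*c^3 + 6*c^2 - 6*c + 4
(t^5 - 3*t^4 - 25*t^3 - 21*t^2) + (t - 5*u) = t^5 - 3*t^4 - 25*t^3 - 21*t^2 + t - 5*u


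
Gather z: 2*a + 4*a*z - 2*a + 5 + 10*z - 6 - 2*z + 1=z*(4*a + 8)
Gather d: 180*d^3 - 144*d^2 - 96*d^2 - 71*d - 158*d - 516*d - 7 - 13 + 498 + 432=180*d^3 - 240*d^2 - 745*d + 910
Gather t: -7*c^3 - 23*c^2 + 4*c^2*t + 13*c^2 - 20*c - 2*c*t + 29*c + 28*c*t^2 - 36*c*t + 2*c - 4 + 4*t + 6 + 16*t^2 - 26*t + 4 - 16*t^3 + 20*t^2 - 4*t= -7*c^3 - 10*c^2 + 11*c - 16*t^3 + t^2*(28*c + 36) + t*(4*c^2 - 38*c - 26) + 6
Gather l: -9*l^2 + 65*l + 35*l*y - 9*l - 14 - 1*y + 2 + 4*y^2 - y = -9*l^2 + l*(35*y + 56) + 4*y^2 - 2*y - 12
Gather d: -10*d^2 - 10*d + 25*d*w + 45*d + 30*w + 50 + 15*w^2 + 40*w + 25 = -10*d^2 + d*(25*w + 35) + 15*w^2 + 70*w + 75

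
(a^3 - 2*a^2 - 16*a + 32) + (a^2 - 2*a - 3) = a^3 - a^2 - 18*a + 29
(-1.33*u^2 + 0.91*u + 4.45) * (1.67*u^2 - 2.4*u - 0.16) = -2.2211*u^4 + 4.7117*u^3 + 5.4603*u^2 - 10.8256*u - 0.712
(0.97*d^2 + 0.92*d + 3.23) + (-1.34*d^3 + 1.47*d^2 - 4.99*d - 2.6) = -1.34*d^3 + 2.44*d^2 - 4.07*d + 0.63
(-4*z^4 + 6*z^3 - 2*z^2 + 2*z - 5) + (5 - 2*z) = -4*z^4 + 6*z^3 - 2*z^2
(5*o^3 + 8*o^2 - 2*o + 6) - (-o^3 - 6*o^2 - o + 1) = 6*o^3 + 14*o^2 - o + 5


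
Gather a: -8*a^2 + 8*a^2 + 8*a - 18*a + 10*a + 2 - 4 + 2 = 0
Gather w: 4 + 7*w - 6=7*w - 2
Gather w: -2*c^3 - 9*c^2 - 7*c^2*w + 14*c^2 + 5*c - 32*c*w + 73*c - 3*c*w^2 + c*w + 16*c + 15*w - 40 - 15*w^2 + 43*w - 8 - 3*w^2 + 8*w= -2*c^3 + 5*c^2 + 94*c + w^2*(-3*c - 18) + w*(-7*c^2 - 31*c + 66) - 48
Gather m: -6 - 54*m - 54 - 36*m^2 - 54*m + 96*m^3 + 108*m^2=96*m^3 + 72*m^2 - 108*m - 60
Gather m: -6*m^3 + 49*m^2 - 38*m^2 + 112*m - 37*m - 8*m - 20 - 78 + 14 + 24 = -6*m^3 + 11*m^2 + 67*m - 60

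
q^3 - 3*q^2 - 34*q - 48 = (q - 8)*(q + 2)*(q + 3)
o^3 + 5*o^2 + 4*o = o*(o + 1)*(o + 4)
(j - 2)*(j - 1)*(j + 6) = j^3 + 3*j^2 - 16*j + 12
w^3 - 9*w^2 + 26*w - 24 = (w - 4)*(w - 3)*(w - 2)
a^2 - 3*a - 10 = (a - 5)*(a + 2)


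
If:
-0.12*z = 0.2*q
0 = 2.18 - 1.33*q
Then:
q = 1.64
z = -2.73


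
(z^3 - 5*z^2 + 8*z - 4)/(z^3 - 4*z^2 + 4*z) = (z - 1)/z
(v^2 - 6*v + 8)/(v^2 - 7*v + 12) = (v - 2)/(v - 3)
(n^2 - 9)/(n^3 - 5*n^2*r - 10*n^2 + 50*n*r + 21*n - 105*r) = (-n - 3)/(-n^2 + 5*n*r + 7*n - 35*r)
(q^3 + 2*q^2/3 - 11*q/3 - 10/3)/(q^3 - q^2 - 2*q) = (q + 5/3)/q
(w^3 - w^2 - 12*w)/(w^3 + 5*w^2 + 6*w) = (w - 4)/(w + 2)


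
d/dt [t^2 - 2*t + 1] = 2*t - 2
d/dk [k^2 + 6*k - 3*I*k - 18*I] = 2*k + 6 - 3*I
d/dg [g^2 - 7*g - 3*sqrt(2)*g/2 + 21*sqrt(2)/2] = 2*g - 7 - 3*sqrt(2)/2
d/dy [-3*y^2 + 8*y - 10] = 8 - 6*y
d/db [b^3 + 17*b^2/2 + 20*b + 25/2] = 3*b^2 + 17*b + 20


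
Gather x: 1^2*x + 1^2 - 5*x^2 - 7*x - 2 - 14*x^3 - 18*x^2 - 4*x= -14*x^3 - 23*x^2 - 10*x - 1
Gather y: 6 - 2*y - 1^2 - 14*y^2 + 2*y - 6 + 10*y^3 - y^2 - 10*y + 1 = 10*y^3 - 15*y^2 - 10*y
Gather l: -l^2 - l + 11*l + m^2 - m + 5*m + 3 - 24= -l^2 + 10*l + m^2 + 4*m - 21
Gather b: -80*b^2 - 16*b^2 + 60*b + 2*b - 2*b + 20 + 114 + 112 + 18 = -96*b^2 + 60*b + 264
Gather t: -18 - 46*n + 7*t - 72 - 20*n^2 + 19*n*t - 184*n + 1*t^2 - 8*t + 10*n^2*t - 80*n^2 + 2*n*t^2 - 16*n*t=-100*n^2 - 230*n + t^2*(2*n + 1) + t*(10*n^2 + 3*n - 1) - 90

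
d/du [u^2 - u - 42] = 2*u - 1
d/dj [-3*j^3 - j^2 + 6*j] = -9*j^2 - 2*j + 6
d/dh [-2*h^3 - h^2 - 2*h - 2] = -6*h^2 - 2*h - 2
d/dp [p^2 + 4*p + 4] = 2*p + 4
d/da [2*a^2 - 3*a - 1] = 4*a - 3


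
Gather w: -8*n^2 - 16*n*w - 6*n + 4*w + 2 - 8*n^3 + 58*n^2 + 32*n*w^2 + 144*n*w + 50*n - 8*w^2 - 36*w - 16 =-8*n^3 + 50*n^2 + 44*n + w^2*(32*n - 8) + w*(128*n - 32) - 14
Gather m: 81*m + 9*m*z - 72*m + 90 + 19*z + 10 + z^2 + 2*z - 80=m*(9*z + 9) + z^2 + 21*z + 20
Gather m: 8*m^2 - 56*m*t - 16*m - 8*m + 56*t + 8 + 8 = 8*m^2 + m*(-56*t - 24) + 56*t + 16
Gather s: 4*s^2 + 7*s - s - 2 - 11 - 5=4*s^2 + 6*s - 18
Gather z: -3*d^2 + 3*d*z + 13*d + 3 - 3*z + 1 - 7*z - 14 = -3*d^2 + 13*d + z*(3*d - 10) - 10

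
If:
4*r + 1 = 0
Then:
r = -1/4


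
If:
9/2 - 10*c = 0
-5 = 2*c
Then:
No Solution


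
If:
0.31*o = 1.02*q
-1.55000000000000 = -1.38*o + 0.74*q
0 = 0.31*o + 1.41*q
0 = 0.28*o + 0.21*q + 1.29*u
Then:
No Solution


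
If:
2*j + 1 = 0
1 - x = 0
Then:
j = -1/2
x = 1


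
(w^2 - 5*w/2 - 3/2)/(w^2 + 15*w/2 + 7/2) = (w - 3)/(w + 7)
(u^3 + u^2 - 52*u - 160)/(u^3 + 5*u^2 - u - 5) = (u^2 - 4*u - 32)/(u^2 - 1)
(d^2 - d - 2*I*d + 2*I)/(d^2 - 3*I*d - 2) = (d - 1)/(d - I)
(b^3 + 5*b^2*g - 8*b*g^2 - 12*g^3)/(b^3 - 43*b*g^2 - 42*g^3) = (b - 2*g)/(b - 7*g)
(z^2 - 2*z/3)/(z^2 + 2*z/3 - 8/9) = 3*z/(3*z + 4)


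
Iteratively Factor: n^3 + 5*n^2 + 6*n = (n + 3)*(n^2 + 2*n) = (n + 2)*(n + 3)*(n)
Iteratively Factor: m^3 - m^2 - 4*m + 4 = (m - 1)*(m^2 - 4) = (m - 1)*(m + 2)*(m - 2)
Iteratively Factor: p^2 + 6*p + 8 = (p + 4)*(p + 2)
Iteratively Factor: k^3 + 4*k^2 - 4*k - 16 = (k + 4)*(k^2 - 4) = (k - 2)*(k + 4)*(k + 2)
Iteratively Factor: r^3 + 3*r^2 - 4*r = (r + 4)*(r^2 - r) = (r - 1)*(r + 4)*(r)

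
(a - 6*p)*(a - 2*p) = a^2 - 8*a*p + 12*p^2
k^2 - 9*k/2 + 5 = (k - 5/2)*(k - 2)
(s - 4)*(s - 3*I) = s^2 - 4*s - 3*I*s + 12*I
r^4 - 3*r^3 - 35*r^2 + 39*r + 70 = (r - 7)*(r - 2)*(r + 1)*(r + 5)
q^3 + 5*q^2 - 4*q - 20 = (q - 2)*(q + 2)*(q + 5)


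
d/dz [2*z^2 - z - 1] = 4*z - 1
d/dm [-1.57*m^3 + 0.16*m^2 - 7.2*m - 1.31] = -4.71*m^2 + 0.32*m - 7.2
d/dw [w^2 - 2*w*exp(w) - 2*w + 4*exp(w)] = -2*w*exp(w) + 2*w + 2*exp(w) - 2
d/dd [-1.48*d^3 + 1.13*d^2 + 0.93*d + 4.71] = -4.44*d^2 + 2.26*d + 0.93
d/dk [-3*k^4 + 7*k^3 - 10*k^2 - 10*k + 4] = -12*k^3 + 21*k^2 - 20*k - 10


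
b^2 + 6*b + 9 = (b + 3)^2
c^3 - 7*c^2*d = c^2*(c - 7*d)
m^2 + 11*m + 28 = (m + 4)*(m + 7)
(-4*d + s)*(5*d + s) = -20*d^2 + d*s + s^2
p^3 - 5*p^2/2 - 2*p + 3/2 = (p - 3)*(p - 1/2)*(p + 1)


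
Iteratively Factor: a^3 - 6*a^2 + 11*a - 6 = (a - 1)*(a^2 - 5*a + 6) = (a - 2)*(a - 1)*(a - 3)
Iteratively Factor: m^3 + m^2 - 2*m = (m)*(m^2 + m - 2) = m*(m - 1)*(m + 2)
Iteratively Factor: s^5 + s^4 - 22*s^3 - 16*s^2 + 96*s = (s + 4)*(s^4 - 3*s^3 - 10*s^2 + 24*s) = (s + 3)*(s + 4)*(s^3 - 6*s^2 + 8*s) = (s - 2)*(s + 3)*(s + 4)*(s^2 - 4*s) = s*(s - 2)*(s + 3)*(s + 4)*(s - 4)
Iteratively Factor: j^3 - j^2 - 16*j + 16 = (j - 4)*(j^2 + 3*j - 4) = (j - 4)*(j - 1)*(j + 4)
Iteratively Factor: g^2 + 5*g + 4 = (g + 4)*(g + 1)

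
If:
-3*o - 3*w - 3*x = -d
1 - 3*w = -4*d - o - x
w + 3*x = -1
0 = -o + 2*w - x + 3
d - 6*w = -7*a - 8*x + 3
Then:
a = -62/147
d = -9/7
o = 2/3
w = -8/7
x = 1/21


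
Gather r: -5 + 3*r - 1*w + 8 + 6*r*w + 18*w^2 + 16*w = r*(6*w + 3) + 18*w^2 + 15*w + 3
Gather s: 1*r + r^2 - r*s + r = r^2 - r*s + 2*r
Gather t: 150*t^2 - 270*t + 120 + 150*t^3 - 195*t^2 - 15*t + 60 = 150*t^3 - 45*t^2 - 285*t + 180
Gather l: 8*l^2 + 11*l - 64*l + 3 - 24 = 8*l^2 - 53*l - 21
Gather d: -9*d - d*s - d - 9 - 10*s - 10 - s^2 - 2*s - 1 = d*(-s - 10) - s^2 - 12*s - 20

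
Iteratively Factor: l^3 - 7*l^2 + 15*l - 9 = (l - 3)*(l^2 - 4*l + 3) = (l - 3)^2*(l - 1)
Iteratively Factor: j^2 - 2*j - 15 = (j - 5)*(j + 3)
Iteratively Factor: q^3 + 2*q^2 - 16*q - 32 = (q + 4)*(q^2 - 2*q - 8) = (q + 2)*(q + 4)*(q - 4)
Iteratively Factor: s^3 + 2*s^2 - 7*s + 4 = (s + 4)*(s^2 - 2*s + 1) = (s - 1)*(s + 4)*(s - 1)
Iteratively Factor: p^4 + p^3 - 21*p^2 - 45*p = (p + 3)*(p^3 - 2*p^2 - 15*p) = p*(p + 3)*(p^2 - 2*p - 15) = p*(p - 5)*(p + 3)*(p + 3)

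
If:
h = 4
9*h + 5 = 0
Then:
No Solution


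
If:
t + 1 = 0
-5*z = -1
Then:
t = -1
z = 1/5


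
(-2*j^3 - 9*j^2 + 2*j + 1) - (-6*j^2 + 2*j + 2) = -2*j^3 - 3*j^2 - 1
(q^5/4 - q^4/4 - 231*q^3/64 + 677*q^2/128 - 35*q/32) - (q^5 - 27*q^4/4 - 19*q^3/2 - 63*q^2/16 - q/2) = -3*q^5/4 + 13*q^4/2 + 377*q^3/64 + 1181*q^2/128 - 19*q/32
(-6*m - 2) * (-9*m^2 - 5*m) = 54*m^3 + 48*m^2 + 10*m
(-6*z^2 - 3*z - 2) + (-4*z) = -6*z^2 - 7*z - 2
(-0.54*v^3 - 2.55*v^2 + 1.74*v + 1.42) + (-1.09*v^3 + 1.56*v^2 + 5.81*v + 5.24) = -1.63*v^3 - 0.99*v^2 + 7.55*v + 6.66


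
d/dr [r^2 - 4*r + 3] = 2*r - 4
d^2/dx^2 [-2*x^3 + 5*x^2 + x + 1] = 10 - 12*x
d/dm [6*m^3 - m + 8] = 18*m^2 - 1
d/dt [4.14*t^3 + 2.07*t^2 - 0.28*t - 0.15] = 12.42*t^2 + 4.14*t - 0.28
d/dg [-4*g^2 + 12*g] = 12 - 8*g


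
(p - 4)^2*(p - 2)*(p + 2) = p^4 - 8*p^3 + 12*p^2 + 32*p - 64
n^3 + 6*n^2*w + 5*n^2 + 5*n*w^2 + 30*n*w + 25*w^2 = (n + 5)*(n + w)*(n + 5*w)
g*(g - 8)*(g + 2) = g^3 - 6*g^2 - 16*g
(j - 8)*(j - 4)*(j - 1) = j^3 - 13*j^2 + 44*j - 32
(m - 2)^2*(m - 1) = m^3 - 5*m^2 + 8*m - 4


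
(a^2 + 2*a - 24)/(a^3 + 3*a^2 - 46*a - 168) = (a - 4)/(a^2 - 3*a - 28)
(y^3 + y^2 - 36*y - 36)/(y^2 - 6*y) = y + 7 + 6/y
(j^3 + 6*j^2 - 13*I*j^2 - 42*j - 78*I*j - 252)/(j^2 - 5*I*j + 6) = (j^2 + j*(6 - 7*I) - 42*I)/(j + I)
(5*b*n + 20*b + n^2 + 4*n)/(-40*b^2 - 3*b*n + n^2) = (-n - 4)/(8*b - n)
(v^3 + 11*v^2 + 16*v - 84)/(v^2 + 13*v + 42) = v - 2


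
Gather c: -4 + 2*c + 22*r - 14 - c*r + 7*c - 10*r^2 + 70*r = c*(9 - r) - 10*r^2 + 92*r - 18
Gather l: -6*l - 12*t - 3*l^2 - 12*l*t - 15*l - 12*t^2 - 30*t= -3*l^2 + l*(-12*t - 21) - 12*t^2 - 42*t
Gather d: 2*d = 2*d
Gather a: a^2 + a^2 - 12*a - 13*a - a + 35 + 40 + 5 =2*a^2 - 26*a + 80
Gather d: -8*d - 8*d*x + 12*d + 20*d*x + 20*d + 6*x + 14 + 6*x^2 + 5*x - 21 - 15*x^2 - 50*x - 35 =d*(12*x + 24) - 9*x^2 - 39*x - 42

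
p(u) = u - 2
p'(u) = 1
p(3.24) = 1.24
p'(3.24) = 1.00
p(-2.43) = -4.43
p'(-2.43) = 1.00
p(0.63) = -1.37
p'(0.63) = 1.00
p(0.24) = -1.76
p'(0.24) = 1.00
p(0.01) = -1.99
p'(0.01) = 1.00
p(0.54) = -1.46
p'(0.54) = 1.00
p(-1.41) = -3.41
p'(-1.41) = 1.00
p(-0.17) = -2.17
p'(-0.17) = 1.00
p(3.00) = 1.00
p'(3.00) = 1.00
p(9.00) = 7.00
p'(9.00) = 1.00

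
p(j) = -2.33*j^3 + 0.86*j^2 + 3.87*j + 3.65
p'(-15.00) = -1594.68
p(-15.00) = 8002.85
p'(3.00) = -53.88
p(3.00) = -39.91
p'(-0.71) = -0.87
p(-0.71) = 2.17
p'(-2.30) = -37.06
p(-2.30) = 27.65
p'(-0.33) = 2.54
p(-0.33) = 2.55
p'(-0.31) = 2.67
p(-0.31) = 2.60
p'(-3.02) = -65.08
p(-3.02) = 63.98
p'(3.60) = -80.53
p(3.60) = -79.98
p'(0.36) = 3.58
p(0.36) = 5.05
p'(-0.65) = -0.20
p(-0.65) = 2.14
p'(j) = -6.99*j^2 + 1.72*j + 3.87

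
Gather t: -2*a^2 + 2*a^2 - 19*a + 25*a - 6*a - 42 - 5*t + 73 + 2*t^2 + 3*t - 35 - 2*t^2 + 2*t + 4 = 0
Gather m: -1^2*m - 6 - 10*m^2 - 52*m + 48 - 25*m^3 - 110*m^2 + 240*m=-25*m^3 - 120*m^2 + 187*m + 42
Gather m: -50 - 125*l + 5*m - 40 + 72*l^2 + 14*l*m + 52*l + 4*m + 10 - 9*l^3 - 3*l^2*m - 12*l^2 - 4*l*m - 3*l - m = -9*l^3 + 60*l^2 - 76*l + m*(-3*l^2 + 10*l + 8) - 80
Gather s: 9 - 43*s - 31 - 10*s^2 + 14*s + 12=-10*s^2 - 29*s - 10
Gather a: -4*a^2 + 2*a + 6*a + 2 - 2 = -4*a^2 + 8*a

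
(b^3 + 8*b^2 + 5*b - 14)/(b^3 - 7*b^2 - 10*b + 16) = (b + 7)/(b - 8)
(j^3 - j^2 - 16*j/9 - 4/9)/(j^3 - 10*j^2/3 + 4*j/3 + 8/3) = (j + 1/3)/(j - 2)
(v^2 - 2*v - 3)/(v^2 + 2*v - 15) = (v + 1)/(v + 5)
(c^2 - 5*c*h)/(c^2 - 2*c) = (c - 5*h)/(c - 2)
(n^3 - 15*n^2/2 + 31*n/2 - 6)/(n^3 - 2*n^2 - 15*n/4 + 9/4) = 2*(n - 4)/(2*n + 3)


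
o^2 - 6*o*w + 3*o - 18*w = (o + 3)*(o - 6*w)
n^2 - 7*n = n*(n - 7)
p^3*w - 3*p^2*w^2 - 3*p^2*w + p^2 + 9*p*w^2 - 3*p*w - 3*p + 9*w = (p - 3)*(p - 3*w)*(p*w + 1)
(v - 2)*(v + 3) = v^2 + v - 6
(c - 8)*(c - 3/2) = c^2 - 19*c/2 + 12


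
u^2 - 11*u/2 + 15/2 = (u - 3)*(u - 5/2)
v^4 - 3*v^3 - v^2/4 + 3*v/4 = v*(v - 3)*(v - 1/2)*(v + 1/2)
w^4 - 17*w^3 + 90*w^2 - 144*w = w*(w - 8)*(w - 6)*(w - 3)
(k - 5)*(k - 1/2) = k^2 - 11*k/2 + 5/2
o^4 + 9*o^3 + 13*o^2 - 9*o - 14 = (o - 1)*(o + 1)*(o + 2)*(o + 7)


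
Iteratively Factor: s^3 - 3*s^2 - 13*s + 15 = (s - 5)*(s^2 + 2*s - 3) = (s - 5)*(s + 3)*(s - 1)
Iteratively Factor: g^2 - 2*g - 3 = (g + 1)*(g - 3)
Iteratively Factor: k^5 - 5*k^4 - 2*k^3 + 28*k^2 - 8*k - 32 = (k - 2)*(k^4 - 3*k^3 - 8*k^2 + 12*k + 16) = (k - 2)*(k + 1)*(k^3 - 4*k^2 - 4*k + 16) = (k - 2)*(k + 1)*(k + 2)*(k^2 - 6*k + 8) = (k - 4)*(k - 2)*(k + 1)*(k + 2)*(k - 2)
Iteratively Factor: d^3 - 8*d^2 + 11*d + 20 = (d - 4)*(d^2 - 4*d - 5) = (d - 4)*(d + 1)*(d - 5)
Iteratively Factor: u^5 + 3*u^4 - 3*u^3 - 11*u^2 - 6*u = (u - 2)*(u^4 + 5*u^3 + 7*u^2 + 3*u) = (u - 2)*(u + 1)*(u^3 + 4*u^2 + 3*u) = (u - 2)*(u + 1)^2*(u^2 + 3*u) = u*(u - 2)*(u + 1)^2*(u + 3)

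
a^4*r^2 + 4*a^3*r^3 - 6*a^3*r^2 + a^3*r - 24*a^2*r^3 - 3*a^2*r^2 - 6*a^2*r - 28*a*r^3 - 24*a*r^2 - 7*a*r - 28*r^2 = (a - 7)*(a + 4*r)*(a*r + 1)*(a*r + r)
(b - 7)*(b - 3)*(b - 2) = b^3 - 12*b^2 + 41*b - 42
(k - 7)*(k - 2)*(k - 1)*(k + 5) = k^4 - 5*k^3 - 27*k^2 + 101*k - 70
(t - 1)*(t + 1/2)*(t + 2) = t^3 + 3*t^2/2 - 3*t/2 - 1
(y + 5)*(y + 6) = y^2 + 11*y + 30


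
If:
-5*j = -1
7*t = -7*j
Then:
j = 1/5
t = -1/5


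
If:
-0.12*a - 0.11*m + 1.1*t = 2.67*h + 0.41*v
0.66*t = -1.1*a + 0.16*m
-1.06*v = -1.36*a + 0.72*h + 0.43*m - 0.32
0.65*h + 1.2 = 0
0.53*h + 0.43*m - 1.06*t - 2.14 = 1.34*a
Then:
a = 3.09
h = -1.85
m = 10.41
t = -2.62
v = 1.29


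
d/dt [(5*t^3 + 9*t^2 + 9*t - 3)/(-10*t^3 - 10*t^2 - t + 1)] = 2*(20*t^4 + 85*t^3 + 3*t^2 - 21*t + 3)/(100*t^6 + 200*t^5 + 120*t^4 - 19*t^2 - 2*t + 1)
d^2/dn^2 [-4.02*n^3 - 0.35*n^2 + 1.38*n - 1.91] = -24.12*n - 0.7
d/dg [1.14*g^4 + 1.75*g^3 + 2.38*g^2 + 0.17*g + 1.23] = 4.56*g^3 + 5.25*g^2 + 4.76*g + 0.17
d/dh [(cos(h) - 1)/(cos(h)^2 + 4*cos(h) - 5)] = sin(h)/(cos(h) + 5)^2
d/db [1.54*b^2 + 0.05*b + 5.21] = 3.08*b + 0.05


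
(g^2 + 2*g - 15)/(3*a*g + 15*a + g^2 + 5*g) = (g - 3)/(3*a + g)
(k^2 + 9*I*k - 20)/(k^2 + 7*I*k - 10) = (k + 4*I)/(k + 2*I)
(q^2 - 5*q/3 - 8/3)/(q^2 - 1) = (q - 8/3)/(q - 1)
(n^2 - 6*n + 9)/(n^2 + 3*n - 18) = (n - 3)/(n + 6)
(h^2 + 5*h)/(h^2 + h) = (h + 5)/(h + 1)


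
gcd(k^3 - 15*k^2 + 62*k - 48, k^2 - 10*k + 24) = k - 6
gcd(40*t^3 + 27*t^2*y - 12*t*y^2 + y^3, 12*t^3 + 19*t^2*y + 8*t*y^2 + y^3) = t + y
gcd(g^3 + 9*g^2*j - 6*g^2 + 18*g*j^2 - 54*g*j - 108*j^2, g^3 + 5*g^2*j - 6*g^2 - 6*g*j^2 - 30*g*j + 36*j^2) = g^2 + 6*g*j - 6*g - 36*j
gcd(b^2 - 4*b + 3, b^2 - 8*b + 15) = b - 3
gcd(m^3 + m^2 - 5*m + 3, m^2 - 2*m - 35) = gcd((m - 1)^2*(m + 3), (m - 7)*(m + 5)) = 1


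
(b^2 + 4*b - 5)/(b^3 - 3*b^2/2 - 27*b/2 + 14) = 2*(b + 5)/(2*b^2 - b - 28)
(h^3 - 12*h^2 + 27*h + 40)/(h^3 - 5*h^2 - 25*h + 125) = (h^2 - 7*h - 8)/(h^2 - 25)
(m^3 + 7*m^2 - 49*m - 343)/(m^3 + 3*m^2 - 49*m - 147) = (m + 7)/(m + 3)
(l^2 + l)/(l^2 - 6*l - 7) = l/(l - 7)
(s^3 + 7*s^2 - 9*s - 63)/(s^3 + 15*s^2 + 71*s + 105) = (s - 3)/(s + 5)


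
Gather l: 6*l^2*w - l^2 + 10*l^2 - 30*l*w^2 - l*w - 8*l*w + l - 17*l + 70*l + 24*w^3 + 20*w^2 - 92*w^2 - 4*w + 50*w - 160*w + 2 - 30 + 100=l^2*(6*w + 9) + l*(-30*w^2 - 9*w + 54) + 24*w^3 - 72*w^2 - 114*w + 72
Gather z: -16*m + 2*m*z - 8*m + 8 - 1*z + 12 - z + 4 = -24*m + z*(2*m - 2) + 24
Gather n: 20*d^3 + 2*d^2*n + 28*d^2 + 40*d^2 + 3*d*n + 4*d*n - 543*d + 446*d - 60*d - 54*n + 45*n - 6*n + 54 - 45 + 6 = 20*d^3 + 68*d^2 - 157*d + n*(2*d^2 + 7*d - 15) + 15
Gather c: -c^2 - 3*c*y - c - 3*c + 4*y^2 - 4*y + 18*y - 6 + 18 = -c^2 + c*(-3*y - 4) + 4*y^2 + 14*y + 12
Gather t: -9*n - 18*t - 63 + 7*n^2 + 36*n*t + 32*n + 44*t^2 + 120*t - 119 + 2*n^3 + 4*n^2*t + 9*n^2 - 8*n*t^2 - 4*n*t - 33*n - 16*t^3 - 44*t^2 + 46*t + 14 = 2*n^3 + 16*n^2 - 8*n*t^2 - 10*n - 16*t^3 + t*(4*n^2 + 32*n + 148) - 168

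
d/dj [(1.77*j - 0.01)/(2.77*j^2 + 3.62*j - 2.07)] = (-4.9029*j^2 + 0.0553999999999997*j - 3.6277)/(7.6729*j^4 + 20.0548*j^3 + 1.6366*j^2 - 14.9868*j + 4.2849)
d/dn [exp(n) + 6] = exp(n)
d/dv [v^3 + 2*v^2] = v*(3*v + 4)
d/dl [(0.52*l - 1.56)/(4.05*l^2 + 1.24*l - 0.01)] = (-2.106*l^2 + 12.636*l + 1.9292)/(16.4025*l^4 + 10.044*l^3 + 1.4566*l^2 - 0.0248*l + 0.0001)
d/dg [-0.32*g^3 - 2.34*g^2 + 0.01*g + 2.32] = -0.96*g^2 - 4.68*g + 0.01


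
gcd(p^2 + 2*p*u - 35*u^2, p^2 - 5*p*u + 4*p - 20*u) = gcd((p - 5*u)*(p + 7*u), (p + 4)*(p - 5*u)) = p - 5*u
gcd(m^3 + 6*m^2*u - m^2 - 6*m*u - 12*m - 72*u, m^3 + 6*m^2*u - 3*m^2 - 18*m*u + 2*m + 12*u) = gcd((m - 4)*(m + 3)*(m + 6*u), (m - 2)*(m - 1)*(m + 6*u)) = m + 6*u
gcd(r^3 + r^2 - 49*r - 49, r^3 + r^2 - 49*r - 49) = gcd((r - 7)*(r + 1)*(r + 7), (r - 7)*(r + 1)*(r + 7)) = r^3 + r^2 - 49*r - 49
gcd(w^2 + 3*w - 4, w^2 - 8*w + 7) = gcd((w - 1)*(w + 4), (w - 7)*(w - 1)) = w - 1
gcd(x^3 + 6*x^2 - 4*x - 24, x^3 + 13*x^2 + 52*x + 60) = x^2 + 8*x + 12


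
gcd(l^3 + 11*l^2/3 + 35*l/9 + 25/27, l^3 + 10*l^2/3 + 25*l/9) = l^2 + 10*l/3 + 25/9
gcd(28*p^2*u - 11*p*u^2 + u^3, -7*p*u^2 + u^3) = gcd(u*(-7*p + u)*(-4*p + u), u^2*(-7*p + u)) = 7*p*u - u^2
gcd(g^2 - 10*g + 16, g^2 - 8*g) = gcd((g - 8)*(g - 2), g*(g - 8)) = g - 8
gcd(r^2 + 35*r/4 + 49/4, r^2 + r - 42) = r + 7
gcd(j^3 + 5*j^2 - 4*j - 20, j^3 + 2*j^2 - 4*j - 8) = j^2 - 4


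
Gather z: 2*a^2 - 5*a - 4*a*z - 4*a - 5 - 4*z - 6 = 2*a^2 - 9*a + z*(-4*a - 4) - 11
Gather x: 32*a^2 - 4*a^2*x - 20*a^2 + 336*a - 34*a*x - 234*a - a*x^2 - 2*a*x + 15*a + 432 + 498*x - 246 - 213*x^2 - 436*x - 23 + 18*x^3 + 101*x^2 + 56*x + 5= 12*a^2 + 117*a + 18*x^3 + x^2*(-a - 112) + x*(-4*a^2 - 36*a + 118) + 168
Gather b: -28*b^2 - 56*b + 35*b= -28*b^2 - 21*b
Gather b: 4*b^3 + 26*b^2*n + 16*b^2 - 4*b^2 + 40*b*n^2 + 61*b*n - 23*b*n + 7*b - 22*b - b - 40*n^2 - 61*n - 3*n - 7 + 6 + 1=4*b^3 + b^2*(26*n + 12) + b*(40*n^2 + 38*n - 16) - 40*n^2 - 64*n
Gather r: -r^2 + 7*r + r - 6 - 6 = -r^2 + 8*r - 12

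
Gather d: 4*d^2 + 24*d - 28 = 4*d^2 + 24*d - 28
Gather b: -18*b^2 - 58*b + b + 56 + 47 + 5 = -18*b^2 - 57*b + 108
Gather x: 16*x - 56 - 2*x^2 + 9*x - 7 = -2*x^2 + 25*x - 63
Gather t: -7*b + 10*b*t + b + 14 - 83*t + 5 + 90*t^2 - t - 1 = -6*b + 90*t^2 + t*(10*b - 84) + 18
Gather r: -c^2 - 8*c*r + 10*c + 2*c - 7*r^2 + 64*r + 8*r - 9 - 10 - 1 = -c^2 + 12*c - 7*r^2 + r*(72 - 8*c) - 20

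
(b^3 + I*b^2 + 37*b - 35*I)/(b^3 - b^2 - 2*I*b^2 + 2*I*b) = (b^3 + I*b^2 + 37*b - 35*I)/(b*(b^2 - b - 2*I*b + 2*I))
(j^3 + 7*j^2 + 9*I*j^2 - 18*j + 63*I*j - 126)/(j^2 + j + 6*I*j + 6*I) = (j^2 + j*(7 + 3*I) + 21*I)/(j + 1)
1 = 1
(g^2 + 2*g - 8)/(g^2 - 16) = (g - 2)/(g - 4)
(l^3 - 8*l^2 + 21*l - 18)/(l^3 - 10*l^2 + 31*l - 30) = (l - 3)/(l - 5)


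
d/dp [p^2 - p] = 2*p - 1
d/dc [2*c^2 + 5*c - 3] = 4*c + 5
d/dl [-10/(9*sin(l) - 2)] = 90*cos(l)/(9*sin(l) - 2)^2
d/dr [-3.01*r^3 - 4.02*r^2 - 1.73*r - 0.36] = -9.03*r^2 - 8.04*r - 1.73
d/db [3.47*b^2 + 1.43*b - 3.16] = 6.94*b + 1.43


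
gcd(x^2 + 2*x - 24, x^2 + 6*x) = x + 6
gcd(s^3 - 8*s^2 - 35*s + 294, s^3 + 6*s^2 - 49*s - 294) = s^2 - s - 42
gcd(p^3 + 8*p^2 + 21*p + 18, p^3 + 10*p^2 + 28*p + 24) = p + 2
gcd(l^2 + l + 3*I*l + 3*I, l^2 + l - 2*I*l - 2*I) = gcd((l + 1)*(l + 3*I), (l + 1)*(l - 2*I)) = l + 1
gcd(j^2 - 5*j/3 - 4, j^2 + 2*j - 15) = j - 3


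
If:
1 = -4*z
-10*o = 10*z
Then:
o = 1/4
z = -1/4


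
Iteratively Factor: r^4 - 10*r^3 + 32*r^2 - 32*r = (r - 2)*(r^3 - 8*r^2 + 16*r) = (r - 4)*(r - 2)*(r^2 - 4*r) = (r - 4)^2*(r - 2)*(r)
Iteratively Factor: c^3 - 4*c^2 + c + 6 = (c + 1)*(c^2 - 5*c + 6) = (c - 3)*(c + 1)*(c - 2)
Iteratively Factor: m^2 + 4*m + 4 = (m + 2)*(m + 2)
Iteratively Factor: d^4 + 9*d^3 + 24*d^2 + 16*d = (d + 4)*(d^3 + 5*d^2 + 4*d) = d*(d + 4)*(d^2 + 5*d + 4) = d*(d + 1)*(d + 4)*(d + 4)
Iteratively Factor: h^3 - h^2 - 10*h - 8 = (h + 1)*(h^2 - 2*h - 8) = (h + 1)*(h + 2)*(h - 4)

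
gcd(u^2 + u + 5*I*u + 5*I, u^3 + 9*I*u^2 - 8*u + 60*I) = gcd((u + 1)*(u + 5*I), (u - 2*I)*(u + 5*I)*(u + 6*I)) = u + 5*I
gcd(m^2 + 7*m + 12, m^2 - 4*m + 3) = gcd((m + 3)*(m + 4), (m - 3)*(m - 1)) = 1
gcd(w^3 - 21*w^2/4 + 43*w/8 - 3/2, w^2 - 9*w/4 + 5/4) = 1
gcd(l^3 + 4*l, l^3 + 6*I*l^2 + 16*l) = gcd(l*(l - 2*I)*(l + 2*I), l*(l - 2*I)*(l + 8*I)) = l^2 - 2*I*l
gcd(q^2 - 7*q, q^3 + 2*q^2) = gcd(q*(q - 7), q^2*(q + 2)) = q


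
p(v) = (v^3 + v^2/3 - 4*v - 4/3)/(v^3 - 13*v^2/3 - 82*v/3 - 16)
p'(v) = (-3*v^2 + 26*v/3 + 82/3)*(v^3 + v^2/3 - 4*v - 4/3)/(v^3 - 13*v^2/3 - 82*v/3 - 16)^2 + (3*v^2 + 2*v/3 - 4)/(v^3 - 13*v^2/3 - 82*v/3 - 16)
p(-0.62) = -1.08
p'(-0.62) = 26.93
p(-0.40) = -0.04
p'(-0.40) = 0.83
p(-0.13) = 0.06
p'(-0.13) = 0.19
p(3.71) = -0.31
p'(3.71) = -0.27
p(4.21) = -0.47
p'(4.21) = -0.35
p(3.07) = -0.17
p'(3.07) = -0.20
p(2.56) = -0.08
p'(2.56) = -0.15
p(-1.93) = 0.03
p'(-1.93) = 0.44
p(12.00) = 2.27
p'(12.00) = -0.33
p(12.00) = 2.27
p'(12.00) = -0.33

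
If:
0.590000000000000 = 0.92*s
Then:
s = 0.64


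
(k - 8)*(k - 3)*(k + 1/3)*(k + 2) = k^4 - 26*k^3/3 - k^2 + 146*k/3 + 16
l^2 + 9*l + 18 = (l + 3)*(l + 6)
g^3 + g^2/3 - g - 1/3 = (g - 1)*(g + 1/3)*(g + 1)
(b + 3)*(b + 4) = b^2 + 7*b + 12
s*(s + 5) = s^2 + 5*s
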